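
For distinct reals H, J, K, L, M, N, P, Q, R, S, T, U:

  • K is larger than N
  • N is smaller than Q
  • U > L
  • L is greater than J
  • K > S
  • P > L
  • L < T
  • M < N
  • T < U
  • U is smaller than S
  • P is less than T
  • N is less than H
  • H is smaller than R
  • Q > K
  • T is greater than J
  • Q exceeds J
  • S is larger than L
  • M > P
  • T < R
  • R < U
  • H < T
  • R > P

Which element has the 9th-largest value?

M

Chaining the given pairs: J < L < P < M < N < H < T < R < U < S < K < Q.
Counting 9 from the largest end gives M.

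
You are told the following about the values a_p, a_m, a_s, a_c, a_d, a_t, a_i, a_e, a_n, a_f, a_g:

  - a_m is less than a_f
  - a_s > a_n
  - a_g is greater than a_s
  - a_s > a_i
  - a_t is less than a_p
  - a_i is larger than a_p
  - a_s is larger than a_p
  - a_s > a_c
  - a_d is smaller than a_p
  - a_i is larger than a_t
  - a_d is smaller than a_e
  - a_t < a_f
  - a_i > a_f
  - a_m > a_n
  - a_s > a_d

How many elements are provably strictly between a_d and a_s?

Chaining upward from a_d reaches: a_p, a_e, a_i, a_g.
Chaining downward from a_s reaches: a_t, a_n, a_c, a_p, a_m, a_f, a_i.
Strictly between a_d and a_s are those in both lists: a_p, a_i — 2 elements.

2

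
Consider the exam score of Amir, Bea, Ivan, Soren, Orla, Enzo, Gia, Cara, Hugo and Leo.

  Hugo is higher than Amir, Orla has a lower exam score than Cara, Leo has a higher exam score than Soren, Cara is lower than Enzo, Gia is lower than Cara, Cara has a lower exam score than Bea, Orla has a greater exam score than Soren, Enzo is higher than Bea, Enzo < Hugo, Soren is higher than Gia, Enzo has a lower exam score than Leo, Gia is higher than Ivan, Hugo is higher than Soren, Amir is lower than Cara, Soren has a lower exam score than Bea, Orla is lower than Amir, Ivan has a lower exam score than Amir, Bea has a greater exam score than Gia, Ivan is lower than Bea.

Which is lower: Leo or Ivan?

Ivan

Ivan < Gia and Gia < Soren give Ivan < Soren.
Then Soren < Orla extends the chain to Orla.
Then Orla < Amir extends the chain to Amir.
Then Amir < Cara extends the chain to Cara.
Then Cara < Bea extends the chain to Bea.
With Bea < Enzo: Ivan < Gia < Soren < Orla < Amir < Cara < Bea < Enzo.
Then Enzo < Leo extends the chain to Leo.
So Ivan < Leo; Ivan is the lower of the two.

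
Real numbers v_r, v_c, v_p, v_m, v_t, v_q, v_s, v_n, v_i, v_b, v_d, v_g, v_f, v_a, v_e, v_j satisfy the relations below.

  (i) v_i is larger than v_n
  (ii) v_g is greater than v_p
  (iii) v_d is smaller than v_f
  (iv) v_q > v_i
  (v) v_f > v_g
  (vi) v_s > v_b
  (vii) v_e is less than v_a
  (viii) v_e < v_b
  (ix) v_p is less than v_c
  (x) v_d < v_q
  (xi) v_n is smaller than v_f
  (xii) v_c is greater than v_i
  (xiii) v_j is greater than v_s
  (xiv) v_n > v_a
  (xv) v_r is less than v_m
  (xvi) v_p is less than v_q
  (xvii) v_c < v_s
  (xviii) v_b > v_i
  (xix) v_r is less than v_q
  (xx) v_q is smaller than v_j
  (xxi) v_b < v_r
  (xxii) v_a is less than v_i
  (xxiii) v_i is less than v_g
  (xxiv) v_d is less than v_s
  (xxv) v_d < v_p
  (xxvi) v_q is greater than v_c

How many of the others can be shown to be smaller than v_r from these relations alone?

5

From v_r the given relations immediately reach v_b.
From those, v_e, v_i — 3 in total.
From those, v_a, v_n — 5 in total.
No other element is forced below v_r by the given relations, so the count is 5.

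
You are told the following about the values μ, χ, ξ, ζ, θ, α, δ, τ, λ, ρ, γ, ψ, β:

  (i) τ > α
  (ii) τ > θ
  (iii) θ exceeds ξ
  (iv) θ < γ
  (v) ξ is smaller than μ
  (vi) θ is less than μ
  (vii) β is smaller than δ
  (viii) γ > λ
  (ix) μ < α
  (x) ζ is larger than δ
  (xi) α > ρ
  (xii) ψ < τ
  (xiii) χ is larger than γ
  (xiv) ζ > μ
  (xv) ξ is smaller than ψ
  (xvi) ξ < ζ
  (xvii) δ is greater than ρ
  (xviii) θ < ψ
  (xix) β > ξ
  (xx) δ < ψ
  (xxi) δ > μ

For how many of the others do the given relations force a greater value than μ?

5

Directly above μ: δ, α, ζ.
One step further: ψ, τ (5 so far).
No other element is forced above μ by the given relations, so the count is 5.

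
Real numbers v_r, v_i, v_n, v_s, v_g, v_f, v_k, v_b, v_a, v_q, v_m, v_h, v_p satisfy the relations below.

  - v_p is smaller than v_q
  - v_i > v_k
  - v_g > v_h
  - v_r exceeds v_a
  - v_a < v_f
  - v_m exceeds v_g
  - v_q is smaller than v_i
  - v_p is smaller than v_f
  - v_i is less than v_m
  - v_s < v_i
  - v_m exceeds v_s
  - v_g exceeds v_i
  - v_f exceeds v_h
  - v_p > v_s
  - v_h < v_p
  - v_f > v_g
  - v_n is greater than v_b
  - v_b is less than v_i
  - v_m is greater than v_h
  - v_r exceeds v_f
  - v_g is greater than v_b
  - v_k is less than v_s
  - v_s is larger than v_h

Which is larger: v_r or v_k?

The relevant relations are v_k < v_s; v_s < v_p; v_p < v_q; v_q < v_i; v_i < v_g; v_g < v_f; v_f < v_r.
Together: v_k < v_s < v_p < v_q < v_i < v_g < v_f < v_r.
So v_k < v_r; v_r is the larger of the two.

v_r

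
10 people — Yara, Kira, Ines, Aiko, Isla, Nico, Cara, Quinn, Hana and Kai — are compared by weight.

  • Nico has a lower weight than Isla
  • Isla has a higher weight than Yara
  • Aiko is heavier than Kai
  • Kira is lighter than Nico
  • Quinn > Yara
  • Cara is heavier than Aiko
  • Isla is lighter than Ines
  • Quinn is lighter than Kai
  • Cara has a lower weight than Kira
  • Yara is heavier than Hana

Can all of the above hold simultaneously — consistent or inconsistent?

consistent

The single ordering Hana < Yara < Quinn < Kai < Aiko < Cara < Kira < Nico < Isla < Ines satisfies every listed relation, so no contradiction arises.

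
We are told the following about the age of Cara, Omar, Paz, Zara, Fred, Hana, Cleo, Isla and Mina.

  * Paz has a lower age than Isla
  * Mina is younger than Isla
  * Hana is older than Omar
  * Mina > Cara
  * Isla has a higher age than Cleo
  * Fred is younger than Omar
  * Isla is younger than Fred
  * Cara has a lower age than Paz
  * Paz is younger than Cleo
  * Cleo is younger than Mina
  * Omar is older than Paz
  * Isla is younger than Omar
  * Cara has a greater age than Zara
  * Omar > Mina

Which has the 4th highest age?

The consecutive relations fix a unique order: Zara < Cara < Paz < Cleo < Mina < Isla < Fred < Omar < Hana.
The 4th largest is Isla.

Isla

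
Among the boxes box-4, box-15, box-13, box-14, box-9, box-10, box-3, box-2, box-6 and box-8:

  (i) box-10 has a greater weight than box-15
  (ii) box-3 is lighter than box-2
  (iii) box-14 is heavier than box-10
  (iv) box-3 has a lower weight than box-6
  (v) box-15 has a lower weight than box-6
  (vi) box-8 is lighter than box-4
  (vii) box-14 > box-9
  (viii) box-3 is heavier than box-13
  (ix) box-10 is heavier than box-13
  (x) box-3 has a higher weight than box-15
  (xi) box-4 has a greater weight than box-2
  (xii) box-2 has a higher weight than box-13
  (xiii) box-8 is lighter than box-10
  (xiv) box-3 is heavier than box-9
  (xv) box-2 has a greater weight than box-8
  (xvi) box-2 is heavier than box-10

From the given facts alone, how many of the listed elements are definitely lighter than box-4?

The elements the relations force below box-4 are box-15, box-13, box-8, box-9, box-10, box-3, box-2 — no chain reaches any other.
That is 7.

7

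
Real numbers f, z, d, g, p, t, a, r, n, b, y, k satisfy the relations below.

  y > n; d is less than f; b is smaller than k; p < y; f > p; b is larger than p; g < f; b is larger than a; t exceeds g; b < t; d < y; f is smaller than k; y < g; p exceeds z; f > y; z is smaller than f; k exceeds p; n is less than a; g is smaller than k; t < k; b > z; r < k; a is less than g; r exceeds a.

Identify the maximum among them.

k

Chaining downward from k: directly below it, p, g, r, f, b, t; then z, a, d, y; then n.
That covers every other element, and nothing is given above k, so k is the maximum.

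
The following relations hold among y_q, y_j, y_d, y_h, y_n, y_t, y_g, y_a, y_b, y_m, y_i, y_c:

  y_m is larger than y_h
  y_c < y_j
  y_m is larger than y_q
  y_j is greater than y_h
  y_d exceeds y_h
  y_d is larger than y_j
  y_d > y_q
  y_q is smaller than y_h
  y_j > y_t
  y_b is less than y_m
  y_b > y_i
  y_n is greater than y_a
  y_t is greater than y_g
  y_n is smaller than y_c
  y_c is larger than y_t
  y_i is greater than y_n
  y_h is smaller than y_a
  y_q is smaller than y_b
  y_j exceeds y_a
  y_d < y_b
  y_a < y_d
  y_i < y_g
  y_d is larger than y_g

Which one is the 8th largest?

Chaining the given pairs: y_q < y_h < y_a < y_n < y_i < y_g < y_t < y_c < y_j < y_d < y_b < y_m.
The 8th largest is y_i.

y_i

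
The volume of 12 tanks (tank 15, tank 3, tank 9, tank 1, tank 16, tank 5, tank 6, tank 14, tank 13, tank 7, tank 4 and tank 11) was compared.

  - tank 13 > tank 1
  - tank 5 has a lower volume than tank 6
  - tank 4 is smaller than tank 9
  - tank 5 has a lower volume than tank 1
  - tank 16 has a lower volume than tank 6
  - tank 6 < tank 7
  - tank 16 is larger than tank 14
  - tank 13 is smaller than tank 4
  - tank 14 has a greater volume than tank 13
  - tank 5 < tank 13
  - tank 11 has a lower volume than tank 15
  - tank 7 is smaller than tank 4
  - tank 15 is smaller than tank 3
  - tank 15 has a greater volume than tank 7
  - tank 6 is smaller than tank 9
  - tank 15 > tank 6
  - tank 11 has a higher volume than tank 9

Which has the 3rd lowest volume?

tank 13

The consecutive relations fix a unique order: tank 5 < tank 1 < tank 13 < tank 14 < tank 16 < tank 6 < tank 7 < tank 4 < tank 9 < tank 11 < tank 15 < tank 3.
The 3rd smallest is tank 13.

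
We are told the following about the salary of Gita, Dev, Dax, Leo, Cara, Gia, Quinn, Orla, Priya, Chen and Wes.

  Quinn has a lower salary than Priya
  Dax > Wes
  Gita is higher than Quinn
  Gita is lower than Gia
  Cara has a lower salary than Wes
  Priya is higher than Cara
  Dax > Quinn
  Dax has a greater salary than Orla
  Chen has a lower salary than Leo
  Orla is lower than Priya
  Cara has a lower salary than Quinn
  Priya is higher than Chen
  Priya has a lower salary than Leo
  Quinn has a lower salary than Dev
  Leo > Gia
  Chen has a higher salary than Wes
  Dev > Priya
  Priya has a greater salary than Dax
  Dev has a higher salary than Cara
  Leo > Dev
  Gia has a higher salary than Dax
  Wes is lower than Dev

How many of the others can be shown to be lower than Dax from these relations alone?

4

Directly below Dax: Quinn, Orla, Wes.
One step further: Cara (4 so far).
No other element is forced below Dax by the given relations, so the count is 4.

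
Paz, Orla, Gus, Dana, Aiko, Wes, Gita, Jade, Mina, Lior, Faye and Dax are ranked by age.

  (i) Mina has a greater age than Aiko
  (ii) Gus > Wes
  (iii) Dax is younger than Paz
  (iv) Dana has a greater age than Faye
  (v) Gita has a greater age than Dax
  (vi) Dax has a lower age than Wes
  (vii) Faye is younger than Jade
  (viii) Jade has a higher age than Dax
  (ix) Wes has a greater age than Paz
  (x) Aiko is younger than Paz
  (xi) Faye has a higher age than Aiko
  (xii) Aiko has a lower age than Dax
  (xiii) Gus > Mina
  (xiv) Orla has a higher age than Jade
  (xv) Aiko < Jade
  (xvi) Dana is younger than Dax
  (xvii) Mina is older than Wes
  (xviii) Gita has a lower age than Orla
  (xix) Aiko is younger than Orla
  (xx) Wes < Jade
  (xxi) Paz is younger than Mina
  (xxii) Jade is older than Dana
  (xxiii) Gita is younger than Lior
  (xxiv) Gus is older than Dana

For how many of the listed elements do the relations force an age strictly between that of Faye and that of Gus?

5

Chaining upward from Faye reaches: Dana, Dax, Paz, Gita, Wes, Mina, Jade, Orla, Lior.
Chaining downward from Gus reaches: Aiko, Dana, Dax, Paz, Wes, Mina.
Strictly between Faye and Gus are those in both lists: Dana, Dax, Paz, Wes, Mina — 5 elements.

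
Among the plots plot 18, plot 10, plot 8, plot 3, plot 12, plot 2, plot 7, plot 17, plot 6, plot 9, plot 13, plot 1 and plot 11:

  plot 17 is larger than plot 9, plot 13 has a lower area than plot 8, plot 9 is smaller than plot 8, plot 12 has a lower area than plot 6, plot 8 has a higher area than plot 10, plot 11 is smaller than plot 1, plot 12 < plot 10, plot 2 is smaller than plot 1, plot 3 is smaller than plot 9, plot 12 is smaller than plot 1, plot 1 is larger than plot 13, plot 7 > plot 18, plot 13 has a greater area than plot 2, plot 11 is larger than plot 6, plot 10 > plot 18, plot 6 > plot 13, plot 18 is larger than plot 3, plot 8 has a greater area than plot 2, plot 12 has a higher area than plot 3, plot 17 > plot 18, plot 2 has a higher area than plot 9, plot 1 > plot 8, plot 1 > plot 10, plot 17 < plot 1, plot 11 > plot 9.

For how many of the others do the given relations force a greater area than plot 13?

4

The elements the relations force above plot 13 are plot 6, plot 11, plot 8, plot 1 — no chain reaches any other.
That is 4.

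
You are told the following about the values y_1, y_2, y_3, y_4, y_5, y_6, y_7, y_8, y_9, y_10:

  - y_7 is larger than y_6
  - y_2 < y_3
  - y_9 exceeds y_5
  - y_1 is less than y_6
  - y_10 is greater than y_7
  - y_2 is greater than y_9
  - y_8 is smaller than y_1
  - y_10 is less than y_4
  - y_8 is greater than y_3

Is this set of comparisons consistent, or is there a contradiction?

consistent

The single ordering y_5 < y_9 < y_2 < y_3 < y_8 < y_1 < y_6 < y_7 < y_10 < y_4 satisfies every listed relation, so no contradiction arises.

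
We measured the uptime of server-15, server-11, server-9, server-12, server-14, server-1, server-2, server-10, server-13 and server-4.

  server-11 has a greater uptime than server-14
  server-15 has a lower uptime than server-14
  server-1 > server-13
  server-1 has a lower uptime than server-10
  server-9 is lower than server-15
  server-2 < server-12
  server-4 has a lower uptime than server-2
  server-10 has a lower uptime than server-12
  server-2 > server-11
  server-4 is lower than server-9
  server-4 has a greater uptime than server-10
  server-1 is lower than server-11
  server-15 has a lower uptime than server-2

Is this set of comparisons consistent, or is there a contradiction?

Every relation is compatible with server-13 < server-1 < server-10 < server-4 < server-9 < server-15 < server-14 < server-11 < server-2 < server-12; the set is consistent.

consistent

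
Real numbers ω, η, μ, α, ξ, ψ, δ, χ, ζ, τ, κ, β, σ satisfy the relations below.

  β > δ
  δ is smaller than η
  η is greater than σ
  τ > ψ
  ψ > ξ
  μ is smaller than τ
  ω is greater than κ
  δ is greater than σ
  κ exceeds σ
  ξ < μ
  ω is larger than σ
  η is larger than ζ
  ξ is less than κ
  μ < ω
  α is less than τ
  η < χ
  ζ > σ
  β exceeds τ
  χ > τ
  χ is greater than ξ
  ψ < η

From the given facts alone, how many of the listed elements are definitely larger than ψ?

4

The elements the relations force above ψ are τ, β, η, χ — no chain reaches any other.
That is 4.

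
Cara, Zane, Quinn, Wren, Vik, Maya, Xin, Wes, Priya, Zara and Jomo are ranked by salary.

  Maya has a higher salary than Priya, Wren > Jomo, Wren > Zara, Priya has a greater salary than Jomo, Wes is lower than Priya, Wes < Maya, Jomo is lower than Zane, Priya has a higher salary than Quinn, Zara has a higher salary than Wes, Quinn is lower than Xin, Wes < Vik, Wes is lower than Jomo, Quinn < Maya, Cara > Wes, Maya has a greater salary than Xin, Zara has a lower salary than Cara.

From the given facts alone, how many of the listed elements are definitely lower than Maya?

The elements the relations force below Maya are Quinn, Xin, Wes, Jomo, Priya — no chain reaches any other.
That is 5.

5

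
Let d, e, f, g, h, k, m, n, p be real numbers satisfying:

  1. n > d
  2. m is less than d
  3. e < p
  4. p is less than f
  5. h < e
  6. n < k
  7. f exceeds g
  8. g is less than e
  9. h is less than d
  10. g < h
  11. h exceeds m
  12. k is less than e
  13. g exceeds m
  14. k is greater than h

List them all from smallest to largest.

The consecutive links are each given: m < g; g < h; h < d; d < n; n < k; k < e; e < p; p < f.

m < g < h < d < n < k < e < p < f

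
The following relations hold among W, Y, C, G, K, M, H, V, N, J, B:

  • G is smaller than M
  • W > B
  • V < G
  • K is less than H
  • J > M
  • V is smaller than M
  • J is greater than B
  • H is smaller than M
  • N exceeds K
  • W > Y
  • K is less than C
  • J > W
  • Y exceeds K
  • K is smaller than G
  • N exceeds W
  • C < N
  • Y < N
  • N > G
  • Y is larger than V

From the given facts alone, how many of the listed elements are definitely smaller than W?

From W the given relations immediately reach Y, B.
From those, K, V — 4 in total.
No other element is forced below W by the given relations, so the count is 4.

4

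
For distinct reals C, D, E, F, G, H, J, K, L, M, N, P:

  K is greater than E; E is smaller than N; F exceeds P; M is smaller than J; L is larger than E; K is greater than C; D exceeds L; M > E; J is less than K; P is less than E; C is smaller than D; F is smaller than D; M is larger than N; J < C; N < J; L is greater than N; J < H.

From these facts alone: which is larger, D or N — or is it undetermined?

D

N < M and M < J give N < J.
With J < C: N < M < J < C.
With C < D: N < M < J < C < D.
So D is larger.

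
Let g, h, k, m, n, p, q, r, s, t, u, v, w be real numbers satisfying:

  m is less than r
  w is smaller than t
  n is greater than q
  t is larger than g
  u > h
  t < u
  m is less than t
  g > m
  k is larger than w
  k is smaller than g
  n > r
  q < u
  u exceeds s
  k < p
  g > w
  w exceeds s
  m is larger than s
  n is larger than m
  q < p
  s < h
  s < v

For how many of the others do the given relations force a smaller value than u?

8

Directly below u: s, q, h, t.
One step further: w, m, g (7 so far).
One step further: k (8 so far).
Nothing else is reachable below u; 8 in all.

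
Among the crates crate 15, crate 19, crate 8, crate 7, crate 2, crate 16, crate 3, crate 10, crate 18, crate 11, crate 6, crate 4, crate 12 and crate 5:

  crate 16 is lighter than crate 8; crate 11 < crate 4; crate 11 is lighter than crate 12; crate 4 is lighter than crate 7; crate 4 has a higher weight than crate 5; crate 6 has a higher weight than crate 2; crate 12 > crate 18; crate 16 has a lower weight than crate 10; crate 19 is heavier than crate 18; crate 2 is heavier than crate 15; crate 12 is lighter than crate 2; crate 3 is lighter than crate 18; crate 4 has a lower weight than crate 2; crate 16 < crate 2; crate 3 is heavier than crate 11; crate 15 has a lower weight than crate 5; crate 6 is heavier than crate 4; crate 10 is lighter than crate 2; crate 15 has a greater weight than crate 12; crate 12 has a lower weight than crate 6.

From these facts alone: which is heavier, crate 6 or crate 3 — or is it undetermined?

crate 3 < crate 18 < crate 12 < crate 15 < crate 5 < crate 4 < crate 2 < crate 6, by transitivity through crate 18, crate 12, crate 15, crate 5, crate 4, crate 2.
So crate 6 is heavier.

crate 6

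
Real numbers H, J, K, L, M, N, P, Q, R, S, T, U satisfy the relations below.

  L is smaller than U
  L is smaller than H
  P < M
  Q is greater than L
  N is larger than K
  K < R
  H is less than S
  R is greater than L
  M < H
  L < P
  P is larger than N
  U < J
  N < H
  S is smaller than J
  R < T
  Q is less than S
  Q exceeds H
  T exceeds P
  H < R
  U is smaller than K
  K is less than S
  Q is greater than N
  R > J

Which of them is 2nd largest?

Chaining the given pairs: L < U < K < N < P < M < H < Q < S < J < R < T.
The 2nd largest is R.

R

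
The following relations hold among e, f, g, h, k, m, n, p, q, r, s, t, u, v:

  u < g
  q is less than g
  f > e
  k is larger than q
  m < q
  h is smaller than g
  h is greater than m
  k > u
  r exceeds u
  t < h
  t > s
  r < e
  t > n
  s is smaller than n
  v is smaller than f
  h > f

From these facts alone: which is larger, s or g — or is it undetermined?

The relevant relations are s < n; n < t; t < h; h < g.
Together: s < n < t < h < g.
So g is larger.

g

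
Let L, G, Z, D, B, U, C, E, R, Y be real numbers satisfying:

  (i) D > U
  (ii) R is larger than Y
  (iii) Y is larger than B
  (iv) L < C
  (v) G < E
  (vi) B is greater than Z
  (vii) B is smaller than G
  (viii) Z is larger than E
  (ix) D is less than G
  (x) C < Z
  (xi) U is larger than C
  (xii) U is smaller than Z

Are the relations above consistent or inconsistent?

Chaining the given relations yields G < E < Z < B, so G < B. But one relation states B < G. These cannot both hold.

inconsistent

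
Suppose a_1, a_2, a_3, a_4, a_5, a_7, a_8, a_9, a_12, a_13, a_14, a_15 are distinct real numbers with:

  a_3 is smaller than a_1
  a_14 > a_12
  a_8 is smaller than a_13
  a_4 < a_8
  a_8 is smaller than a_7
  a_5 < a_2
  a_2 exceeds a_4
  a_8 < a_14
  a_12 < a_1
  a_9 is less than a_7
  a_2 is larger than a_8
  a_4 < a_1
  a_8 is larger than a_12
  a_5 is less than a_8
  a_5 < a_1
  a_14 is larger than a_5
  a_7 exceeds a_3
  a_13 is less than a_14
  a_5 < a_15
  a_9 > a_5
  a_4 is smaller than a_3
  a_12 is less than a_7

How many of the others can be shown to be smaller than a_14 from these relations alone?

5

The elements the relations force below a_14 are a_4, a_5, a_12, a_8, a_13 — no chain reaches any other.
That is 5.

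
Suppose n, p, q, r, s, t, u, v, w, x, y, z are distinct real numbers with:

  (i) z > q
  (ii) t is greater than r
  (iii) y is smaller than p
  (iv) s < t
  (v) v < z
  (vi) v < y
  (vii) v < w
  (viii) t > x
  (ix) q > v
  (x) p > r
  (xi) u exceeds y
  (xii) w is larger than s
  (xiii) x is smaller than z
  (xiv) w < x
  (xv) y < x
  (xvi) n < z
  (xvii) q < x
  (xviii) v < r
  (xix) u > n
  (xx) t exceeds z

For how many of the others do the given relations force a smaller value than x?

Directly below x: q, w, y.
One step further: v, s (5 so far).
No other element is forced below x by the given relations, so the count is 5.

5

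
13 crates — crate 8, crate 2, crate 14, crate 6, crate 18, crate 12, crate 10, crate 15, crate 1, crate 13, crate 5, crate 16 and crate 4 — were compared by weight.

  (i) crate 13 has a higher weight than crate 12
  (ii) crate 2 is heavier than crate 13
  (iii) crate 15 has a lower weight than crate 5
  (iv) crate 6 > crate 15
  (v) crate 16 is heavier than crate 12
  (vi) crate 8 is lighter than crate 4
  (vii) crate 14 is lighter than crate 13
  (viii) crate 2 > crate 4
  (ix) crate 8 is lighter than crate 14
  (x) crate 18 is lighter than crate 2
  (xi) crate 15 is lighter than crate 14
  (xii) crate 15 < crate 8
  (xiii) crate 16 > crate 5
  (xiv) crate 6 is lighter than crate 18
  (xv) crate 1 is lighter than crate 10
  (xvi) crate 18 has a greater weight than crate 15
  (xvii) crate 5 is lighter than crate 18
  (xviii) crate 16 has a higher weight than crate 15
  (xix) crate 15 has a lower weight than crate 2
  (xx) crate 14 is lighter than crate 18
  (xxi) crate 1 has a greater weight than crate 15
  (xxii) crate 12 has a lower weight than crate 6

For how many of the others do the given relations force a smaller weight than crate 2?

9

From crate 2 the given relations immediately reach crate 15, crate 4, crate 13, crate 18.
From those, crate 12, crate 8, crate 6, crate 14, crate 5 — 9 in total.
No other element is forced below crate 2 by the given relations, so the count is 9.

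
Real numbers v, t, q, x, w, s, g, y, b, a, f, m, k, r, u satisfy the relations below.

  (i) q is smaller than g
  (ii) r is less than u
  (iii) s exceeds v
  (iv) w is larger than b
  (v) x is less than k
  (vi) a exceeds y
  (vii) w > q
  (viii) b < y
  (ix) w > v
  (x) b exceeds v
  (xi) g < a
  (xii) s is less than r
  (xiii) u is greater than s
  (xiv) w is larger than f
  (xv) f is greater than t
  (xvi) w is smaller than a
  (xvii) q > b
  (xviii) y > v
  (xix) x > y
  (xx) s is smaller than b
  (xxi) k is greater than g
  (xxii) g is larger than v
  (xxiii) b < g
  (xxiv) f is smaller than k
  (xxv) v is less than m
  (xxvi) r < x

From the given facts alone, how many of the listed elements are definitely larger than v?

12

The elements the relations force above v are s, m, b, y, q, g, r, w, a, x, k, u — no chain reaches any other.
That is 12.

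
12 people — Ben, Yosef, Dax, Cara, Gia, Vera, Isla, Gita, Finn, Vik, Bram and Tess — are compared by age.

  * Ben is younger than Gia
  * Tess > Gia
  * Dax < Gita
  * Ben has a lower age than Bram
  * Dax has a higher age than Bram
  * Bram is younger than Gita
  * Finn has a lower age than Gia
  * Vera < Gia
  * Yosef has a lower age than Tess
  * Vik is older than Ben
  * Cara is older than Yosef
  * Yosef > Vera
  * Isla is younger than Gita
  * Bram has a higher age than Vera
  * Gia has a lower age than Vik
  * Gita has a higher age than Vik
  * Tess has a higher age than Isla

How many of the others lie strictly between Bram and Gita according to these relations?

1

Chaining upward from Bram reaches: Dax.
Chaining downward from Gita reaches: Vera, Isla, Finn, Ben, Gia, Dax, Vik.
Strictly between Bram and Gita are those in both lists: Dax — 1 element.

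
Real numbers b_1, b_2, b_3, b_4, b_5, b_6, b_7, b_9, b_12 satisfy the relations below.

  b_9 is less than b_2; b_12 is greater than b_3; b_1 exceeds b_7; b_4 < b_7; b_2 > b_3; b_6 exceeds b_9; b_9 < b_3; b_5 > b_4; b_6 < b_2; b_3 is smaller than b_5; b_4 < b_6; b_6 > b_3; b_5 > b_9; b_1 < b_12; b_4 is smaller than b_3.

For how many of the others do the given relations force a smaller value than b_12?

5

The elements the relations force below b_12 are b_4, b_7, b_9, b_3, b_1 — no chain reaches any other.
That is 5.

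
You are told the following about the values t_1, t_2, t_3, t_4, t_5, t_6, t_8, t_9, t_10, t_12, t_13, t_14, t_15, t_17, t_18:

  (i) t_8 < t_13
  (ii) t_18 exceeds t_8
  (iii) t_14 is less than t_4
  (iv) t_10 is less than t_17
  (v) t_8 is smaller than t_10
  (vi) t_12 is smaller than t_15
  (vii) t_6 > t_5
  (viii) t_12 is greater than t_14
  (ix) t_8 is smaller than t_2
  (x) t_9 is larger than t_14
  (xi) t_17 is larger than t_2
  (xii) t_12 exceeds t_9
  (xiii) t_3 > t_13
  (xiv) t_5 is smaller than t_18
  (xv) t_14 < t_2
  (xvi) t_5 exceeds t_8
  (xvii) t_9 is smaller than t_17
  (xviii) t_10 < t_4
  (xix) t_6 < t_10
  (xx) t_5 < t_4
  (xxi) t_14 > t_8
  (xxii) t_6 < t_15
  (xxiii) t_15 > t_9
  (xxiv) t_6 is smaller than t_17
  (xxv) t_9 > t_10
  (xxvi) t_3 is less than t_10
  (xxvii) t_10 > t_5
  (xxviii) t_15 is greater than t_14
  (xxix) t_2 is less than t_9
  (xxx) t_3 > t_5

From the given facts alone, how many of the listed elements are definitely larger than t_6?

The elements the relations force above t_6 are t_10, t_4, t_9, t_12, t_15, t_17 — no chain reaches any other.
That is 6.

6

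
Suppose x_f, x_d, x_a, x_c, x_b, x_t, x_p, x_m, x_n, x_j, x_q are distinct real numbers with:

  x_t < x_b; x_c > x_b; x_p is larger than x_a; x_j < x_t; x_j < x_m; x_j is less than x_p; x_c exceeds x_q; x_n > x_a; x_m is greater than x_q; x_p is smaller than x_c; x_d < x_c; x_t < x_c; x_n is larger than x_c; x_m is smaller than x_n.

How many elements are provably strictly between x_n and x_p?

Chaining upward from x_p reaches: x_c.
Chaining downward from x_n reaches: x_d, x_j, x_q, x_a, x_t, x_b, x_c, x_m.
Strictly between x_p and x_n are those in both lists: x_c — 1 element.

1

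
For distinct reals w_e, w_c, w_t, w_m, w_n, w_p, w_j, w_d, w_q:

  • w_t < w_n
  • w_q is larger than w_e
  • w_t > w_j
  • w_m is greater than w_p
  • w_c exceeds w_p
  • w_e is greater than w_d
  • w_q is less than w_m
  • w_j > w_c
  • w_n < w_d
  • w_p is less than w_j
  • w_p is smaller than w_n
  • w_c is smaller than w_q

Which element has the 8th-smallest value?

w_q

Chaining the given pairs: w_p < w_c < w_j < w_t < w_n < w_d < w_e < w_q < w_m.
The 8th smallest is w_q.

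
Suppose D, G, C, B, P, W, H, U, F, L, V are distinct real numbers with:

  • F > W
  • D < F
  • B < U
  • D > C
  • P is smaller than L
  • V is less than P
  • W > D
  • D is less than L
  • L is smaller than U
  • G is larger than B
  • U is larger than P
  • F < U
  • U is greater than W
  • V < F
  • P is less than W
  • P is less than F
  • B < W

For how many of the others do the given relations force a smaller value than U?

Directly below U: B, P, W, F, L.
One step further: V, D (7 so far).
One step further: C (8 so far).
No other element is forced below U by the given relations, so the count is 8.

8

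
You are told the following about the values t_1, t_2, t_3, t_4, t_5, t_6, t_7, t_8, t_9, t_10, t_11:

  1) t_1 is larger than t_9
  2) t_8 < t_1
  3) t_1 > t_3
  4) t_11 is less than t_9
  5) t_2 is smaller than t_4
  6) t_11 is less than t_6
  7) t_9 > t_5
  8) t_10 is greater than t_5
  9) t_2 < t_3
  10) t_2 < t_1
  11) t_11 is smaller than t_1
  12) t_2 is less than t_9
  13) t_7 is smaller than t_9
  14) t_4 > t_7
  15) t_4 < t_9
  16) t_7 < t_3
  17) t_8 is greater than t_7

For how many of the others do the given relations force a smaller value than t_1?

8

From t_1 the given relations immediately reach t_2, t_11, t_3, t_9, t_8.
From those, t_7, t_4, t_5 — 8 in total.
Nothing else is reachable below t_1; 8 in all.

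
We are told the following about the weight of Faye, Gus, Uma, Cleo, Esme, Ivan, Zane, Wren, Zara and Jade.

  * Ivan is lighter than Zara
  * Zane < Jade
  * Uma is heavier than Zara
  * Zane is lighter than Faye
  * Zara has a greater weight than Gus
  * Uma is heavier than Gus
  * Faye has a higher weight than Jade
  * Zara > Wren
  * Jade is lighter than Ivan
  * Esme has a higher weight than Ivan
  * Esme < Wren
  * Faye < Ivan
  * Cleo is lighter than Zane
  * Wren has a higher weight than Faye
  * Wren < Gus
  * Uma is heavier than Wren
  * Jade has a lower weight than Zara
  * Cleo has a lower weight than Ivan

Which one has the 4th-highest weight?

Wren

Piecing the relations together gives one ordering: Cleo < Zane < Jade < Faye < Ivan < Esme < Wren < Gus < Zara < Uma.
The 4th largest is Wren.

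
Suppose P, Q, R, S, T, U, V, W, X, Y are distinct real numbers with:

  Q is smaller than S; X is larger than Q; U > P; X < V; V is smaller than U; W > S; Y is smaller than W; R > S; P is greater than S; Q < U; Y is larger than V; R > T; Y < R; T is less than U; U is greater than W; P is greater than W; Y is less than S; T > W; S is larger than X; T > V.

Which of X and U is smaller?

Link the given pairs in sequence: X < V; V < Y; Y < W; W < P; P < U.
Chaining these gives X < V < Y < W < P < U.
So X < U; X is the smaller of the two.

X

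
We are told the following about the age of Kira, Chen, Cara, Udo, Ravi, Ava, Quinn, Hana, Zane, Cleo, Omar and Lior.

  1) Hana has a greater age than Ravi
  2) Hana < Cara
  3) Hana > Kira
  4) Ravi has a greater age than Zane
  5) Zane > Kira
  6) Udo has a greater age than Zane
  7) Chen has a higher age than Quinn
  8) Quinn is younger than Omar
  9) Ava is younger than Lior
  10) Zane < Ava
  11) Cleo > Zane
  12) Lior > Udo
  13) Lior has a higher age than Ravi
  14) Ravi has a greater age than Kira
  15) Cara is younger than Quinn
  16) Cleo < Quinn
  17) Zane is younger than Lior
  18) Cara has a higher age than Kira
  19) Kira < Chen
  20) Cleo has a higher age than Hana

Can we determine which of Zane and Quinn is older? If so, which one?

Quinn

The relevant relations are Zane < Ravi; Ravi < Hana; Hana < Cleo; Cleo < Quinn.
Chaining these gives Zane < Ravi < Hana < Cleo < Quinn.
So Quinn is older.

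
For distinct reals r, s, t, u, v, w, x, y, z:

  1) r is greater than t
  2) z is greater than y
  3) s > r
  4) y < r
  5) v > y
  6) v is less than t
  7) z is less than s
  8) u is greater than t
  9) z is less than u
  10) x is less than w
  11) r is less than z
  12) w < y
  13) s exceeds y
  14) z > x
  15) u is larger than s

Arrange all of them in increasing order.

Nothing is placed below x, so it is least; from there x < w; w < y; y < v; v < t; t < r; r < z; z < s; s < u, each given directly.

x < w < y < v < t < r < z < s < u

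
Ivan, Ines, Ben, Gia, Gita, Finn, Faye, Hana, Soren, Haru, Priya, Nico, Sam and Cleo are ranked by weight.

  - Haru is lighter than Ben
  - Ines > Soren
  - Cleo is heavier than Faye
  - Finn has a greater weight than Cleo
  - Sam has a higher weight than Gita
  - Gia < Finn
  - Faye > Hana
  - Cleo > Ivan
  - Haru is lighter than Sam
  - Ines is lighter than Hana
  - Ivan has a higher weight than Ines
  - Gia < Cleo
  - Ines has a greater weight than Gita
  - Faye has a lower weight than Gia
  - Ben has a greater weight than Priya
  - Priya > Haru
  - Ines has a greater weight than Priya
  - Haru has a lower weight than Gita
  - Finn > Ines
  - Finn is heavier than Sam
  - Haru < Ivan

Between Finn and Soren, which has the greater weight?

The relevant relations are Soren < Ines; Ines < Hana; Hana < Faye; Faye < Gia; Gia < Cleo; Cleo < Finn.
Together: Soren < Ines < Hana < Faye < Gia < Cleo < Finn.
So Soren < Finn; Finn is the heavier of the two.

Finn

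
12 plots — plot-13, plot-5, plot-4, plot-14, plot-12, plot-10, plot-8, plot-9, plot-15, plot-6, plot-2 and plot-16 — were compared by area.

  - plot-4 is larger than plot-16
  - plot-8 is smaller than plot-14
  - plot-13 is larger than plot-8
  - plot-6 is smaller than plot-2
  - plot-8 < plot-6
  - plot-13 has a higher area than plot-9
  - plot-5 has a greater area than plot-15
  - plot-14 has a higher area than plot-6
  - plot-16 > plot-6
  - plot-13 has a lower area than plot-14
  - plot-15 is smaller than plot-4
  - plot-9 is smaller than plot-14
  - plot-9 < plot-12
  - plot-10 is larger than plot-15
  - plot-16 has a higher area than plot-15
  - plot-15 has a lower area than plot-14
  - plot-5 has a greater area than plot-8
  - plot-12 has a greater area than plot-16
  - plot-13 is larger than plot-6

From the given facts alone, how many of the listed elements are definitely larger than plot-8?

From plot-8 the given relations immediately reach plot-6, plot-5, plot-13, plot-14.
From those, plot-2, plot-16 — 6 in total.
From those, plot-4, plot-12 — 8 in total.
No other element is forced above plot-8 by the given relations, so the count is 8.

8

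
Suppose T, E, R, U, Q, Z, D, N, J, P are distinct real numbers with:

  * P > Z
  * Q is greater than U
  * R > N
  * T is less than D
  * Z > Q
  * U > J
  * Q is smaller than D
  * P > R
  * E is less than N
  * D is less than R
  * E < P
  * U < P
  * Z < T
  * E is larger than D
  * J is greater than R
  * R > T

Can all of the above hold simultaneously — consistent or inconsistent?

inconsistent

Chaining the given relations yields Q < Z < T < D < E < N < R < J < U, so Q < U. But one relation states U < Q. These cannot both hold.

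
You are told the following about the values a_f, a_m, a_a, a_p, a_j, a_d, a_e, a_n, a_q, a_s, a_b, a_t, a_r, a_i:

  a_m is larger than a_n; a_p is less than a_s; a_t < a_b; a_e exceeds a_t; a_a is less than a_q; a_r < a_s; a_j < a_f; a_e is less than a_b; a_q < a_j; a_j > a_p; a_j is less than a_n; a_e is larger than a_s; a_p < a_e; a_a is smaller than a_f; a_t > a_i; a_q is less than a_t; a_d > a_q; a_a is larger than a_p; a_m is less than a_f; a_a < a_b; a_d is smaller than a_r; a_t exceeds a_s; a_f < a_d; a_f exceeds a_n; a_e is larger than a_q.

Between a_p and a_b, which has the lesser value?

Link the given pairs in sequence: a_p < a_a; a_a < a_q; a_q < a_j; a_j < a_n; a_n < a_m; a_m < a_f; a_f < a_d; a_d < a_r; a_r < a_s; a_s < a_t; a_t < a_e; a_e < a_b.
Chaining these gives a_p < a_a < a_q < a_j < a_n < a_m < a_f < a_d < a_r < a_s < a_t < a_e < a_b.
So a_p < a_b; a_p is the smaller of the two.

a_p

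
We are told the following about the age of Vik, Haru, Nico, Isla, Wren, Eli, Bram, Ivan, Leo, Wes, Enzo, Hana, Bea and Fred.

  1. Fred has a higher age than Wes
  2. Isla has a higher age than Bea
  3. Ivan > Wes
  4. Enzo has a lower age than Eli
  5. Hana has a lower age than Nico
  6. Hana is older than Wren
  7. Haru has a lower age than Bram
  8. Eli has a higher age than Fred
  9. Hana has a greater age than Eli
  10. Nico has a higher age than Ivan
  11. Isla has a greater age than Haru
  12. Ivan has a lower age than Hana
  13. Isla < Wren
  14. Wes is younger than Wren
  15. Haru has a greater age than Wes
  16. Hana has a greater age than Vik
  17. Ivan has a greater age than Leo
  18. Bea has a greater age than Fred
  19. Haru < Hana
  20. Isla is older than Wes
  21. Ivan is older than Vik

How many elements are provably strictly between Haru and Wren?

1

The relations place Haru below Wren. An element lies strictly between them when it is forced above Haru and also forced below Wren.
Above Haru: {Isla, Hana, Nico, Bram}. Below Wren: {Wes, Fred, Bea, Isla}.
Intersection: {Isla} — 1.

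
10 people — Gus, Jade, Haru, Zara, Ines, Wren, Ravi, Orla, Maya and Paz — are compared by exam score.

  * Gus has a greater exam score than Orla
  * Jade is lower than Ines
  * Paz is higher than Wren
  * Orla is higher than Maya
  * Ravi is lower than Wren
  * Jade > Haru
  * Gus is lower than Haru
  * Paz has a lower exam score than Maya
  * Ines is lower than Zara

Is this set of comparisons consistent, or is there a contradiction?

consistent

Every relation is compatible with Ravi < Wren < Paz < Maya < Orla < Gus < Haru < Jade < Ines < Zara; the set is consistent.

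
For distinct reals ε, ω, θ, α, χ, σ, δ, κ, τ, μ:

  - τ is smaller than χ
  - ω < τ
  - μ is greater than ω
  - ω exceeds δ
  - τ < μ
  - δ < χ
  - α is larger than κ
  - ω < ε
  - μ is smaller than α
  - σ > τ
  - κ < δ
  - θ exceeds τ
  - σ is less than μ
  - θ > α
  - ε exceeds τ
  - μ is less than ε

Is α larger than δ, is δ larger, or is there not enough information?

α

δ < ω < τ < σ < μ < α, by transitivity through ω, τ, σ, μ.
So α is larger.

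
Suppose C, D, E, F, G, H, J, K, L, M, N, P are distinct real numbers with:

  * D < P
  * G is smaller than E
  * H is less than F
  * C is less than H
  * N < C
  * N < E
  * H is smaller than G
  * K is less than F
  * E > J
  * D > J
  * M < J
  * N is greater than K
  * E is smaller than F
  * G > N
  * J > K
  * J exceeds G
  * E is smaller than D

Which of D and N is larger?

N < C and C < H give N < H.
With H < G: N < C < H < G.
With G < E: N < C < H < G < E.
With E < D: N < C < H < G < E < D.
So N < D; D is the larger of the two.

D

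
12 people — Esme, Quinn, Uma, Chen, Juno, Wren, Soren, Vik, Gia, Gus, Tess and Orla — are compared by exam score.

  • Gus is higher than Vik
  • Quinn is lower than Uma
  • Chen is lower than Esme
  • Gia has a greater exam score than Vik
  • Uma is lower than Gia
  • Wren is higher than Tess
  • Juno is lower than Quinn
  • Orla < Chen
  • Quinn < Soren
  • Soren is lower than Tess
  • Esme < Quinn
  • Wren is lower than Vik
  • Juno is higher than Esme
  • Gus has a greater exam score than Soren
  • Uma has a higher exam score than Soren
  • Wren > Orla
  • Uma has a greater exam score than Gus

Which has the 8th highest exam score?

Chaining the given pairs: Orla < Chen < Esme < Juno < Quinn < Soren < Tess < Wren < Vik < Gus < Uma < Gia.
The 8th largest is Quinn.

Quinn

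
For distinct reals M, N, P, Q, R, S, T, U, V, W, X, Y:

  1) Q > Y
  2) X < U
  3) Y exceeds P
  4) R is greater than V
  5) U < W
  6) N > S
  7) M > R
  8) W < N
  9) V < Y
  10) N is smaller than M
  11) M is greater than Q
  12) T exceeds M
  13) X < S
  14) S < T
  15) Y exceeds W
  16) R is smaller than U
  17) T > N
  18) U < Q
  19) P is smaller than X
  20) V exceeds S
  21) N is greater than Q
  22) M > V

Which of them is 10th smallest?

N

The consecutive relations fix a unique order: P < X < S < V < R < U < W < Y < Q < N < M < T.
Counting 10 from the smallest end gives N.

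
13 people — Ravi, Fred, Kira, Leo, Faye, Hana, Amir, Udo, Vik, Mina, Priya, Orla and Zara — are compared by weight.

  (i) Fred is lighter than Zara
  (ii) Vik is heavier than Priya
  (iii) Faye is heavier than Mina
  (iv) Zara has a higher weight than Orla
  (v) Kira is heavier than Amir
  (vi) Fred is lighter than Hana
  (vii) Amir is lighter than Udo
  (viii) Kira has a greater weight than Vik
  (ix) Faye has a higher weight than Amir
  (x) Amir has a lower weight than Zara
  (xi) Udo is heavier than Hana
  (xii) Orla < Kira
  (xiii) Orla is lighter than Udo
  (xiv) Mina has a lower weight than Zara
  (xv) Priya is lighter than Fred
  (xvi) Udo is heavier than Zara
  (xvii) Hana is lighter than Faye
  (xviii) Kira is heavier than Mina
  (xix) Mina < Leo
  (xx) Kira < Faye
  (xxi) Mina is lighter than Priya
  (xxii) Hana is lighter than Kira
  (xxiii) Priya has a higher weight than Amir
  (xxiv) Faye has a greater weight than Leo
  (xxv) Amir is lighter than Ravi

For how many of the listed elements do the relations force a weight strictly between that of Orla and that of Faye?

The relations place Orla below Faye. An element lies strictly between them when it is forced above Orla and also forced below Faye.
Above Orla: {Zara, Udo, Kira}. Below Faye: {Mina, Amir, Priya, Fred, Hana, Vik, Leo, Kira}.
Intersection: {Kira} — 1.

1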